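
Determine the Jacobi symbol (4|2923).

Pull out 2^2: since 2923 ≡ 3 (mod 8), (2/2923) = -1, so (2/2923)^2 = +1.
Reached (1/2923) = 1. Collecting the sign flips along the way, the symbol is +1.

1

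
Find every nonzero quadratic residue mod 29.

1, 4, 5, 6, 7, 9, 13, 16, 20, 22, 23, 24, 25, 28

Square k = 1,…,14 (k and 29−k give the same square):
1²=1, 2²=4, 3²=9, 4²=16, 5²=25, 6²≡7, 7²≡20, 8²≡6, 9²≡23, 10²≡13, 11²≡5, 12²≡28, 13²≡24, 14²≡22 (mod 29).
So the quadratic residues mod 29 are {1, 4, 5, 6, 7, 9, 13, 16, 20, 22, 23, 24, 25, 28}.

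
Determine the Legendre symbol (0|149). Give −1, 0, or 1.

Top reduces to 0: gcd > 1, so the symbol is 0.

0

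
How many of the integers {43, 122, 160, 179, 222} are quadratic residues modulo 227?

4

(43/227) = +1 → QR.
(122/227) = +1 → QR.
(160/227) = +1 → QR.
(179/227) = -1 → non-residue.
(222/227) = +1 → QR.
Total quadratic residues among the 5: 4.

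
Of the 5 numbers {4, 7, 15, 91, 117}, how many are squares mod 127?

3

(4/127) = +1 → QR.
(7/127) = -1 → non-residue.
(15/127) = +1 → QR.
(91/127) = -1 → non-residue.
(117/127) = +1 → QR.
Total quadratic residues among the 5: 3.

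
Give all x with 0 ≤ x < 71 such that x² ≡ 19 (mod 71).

Since 71 ≡ 3 (mod 4), a square root of 19 is 19^((71+1)/4) = 19^18 mod 71.
Repeated squaring: 19^2≡6, 19^4≡36, 19^8≡18, 19^16≡40 (mod 71).
19^18 = 19^(16+2) ≡ 27 (mod 71).
Check: 27² = 729 ≡ 19 (mod 71). The two roots are 27 and 44.

27, 44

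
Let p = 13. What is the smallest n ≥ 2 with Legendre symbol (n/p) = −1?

2

(2/13) = −1, so 2 is the smallest positive non-residue mod 13.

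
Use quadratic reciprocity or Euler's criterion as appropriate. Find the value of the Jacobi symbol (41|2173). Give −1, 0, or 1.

0

Reciprocity: 41 ≡ 1 and 2173 ≡ 1 (mod 4), so (41/2173) = +(2173/41).
Reduce top mod 41: now compute (0/41).
Top reduces to 0: gcd > 1, so the symbol is 0.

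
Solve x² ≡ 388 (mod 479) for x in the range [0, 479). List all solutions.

Since 479 ≡ 3 (mod 4), a square root of 388 is 388^((479+1)/4) = 388^120 mod 479.
Repeated squaring: 388^2≡138, 388^4≡363, 388^8≡44, 388^16≡20, 388^32≡400, 388^64≡14 (mod 479).
388^120 = 388^(64+32+16+8) ≡ 48 (mod 479).
Check: 48² = 2304 ≡ 388 (mod 479). The two roots are 48 and 431.

48, 431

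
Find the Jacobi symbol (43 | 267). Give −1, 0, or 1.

Reciprocity: 43 ≡ 3 and 267 ≡ 3 (mod 4), so (43/267) = −(267/43).
Reduce top mod 43: now compute (9/43).
Reciprocity: 9 ≡ 1 and 43 ≡ 3 (mod 4), so (9/43) = +(43/9).
Reduce top mod 9: now compute (7/9).
Reciprocity: 7 ≡ 3 and 9 ≡ 1 (mod 4), so (7/9) = +(9/7).
Reduce top mod 7: now compute (2/7).
Pull out 2: since 7 ≡ 7 (mod 8), (2/7) = +1.
Reached (1/7) = 1. Collecting the sign flips along the way, the symbol is -1.

-1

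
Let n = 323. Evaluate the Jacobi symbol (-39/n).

1

First reduce: -39 ≡ 284 (mod 323).
Pull out 2^2: since 323 ≡ 3 (mod 8), (2/323) = -1, so (2/323)^2 = +1.
Reciprocity: 71 ≡ 3 and 323 ≡ 3 (mod 4), so (71/323) = −(323/71).
Reduce top mod 71: now compute (39/71).
Reciprocity: 39 ≡ 3 and 71 ≡ 3 (mod 4), so (39/71) = −(71/39).
Reduce top mod 39: now compute (32/39).
Pull out 2^5: since 39 ≡ 7 (mod 8), (2/39) = +1, so (2/39)^5 = +1.
Reached (1/39) = 1. Collecting the sign flips along the way, the symbol is +1.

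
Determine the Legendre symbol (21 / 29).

-1

Euler's criterion: (21/29) ≡ 21^14 (mod 29).
21^2 ≡ 6 (mod 29)
21^4 ≡ 7 (mod 29)
21^8 ≡ 20 (mod 29)
21^14 = 21^(8+4+2) ≡ 28 (mod 29).
Result is 28 ≡ −1, so (21/29) = −1.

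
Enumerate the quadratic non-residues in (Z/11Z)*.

Square k = 1,…,5 (k and 11−k give the same square):
1²=1, 2²=4, 3²=9, 4²≡5, 5²≡3 (mod 11).
The residues are {1, 3, 4, 5, 9}; the non-residues are the remaining 5 nonzero classes.

2, 6, 7, 8, 10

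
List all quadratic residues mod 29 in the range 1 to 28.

1,4,5,6,7,9,13,16,20,22,23,24,25,28

Square k = 1,…,14 (k and 29−k give the same square):
1²=1, 2²=4, 3²=9, 4²=16, 5²=25, 6²≡7, 7²≡20, 8²≡6, 9²≡23, 10²≡13, 11²≡5, 12²≡28, 13²≡24, 14²≡22 (mod 29).
So the quadratic residues mod 29 are {1, 4, 5, 6, 7, 9, 13, 16, 20, 22, 23, 24, 25, 28}.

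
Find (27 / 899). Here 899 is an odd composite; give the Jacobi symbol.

1

Reciprocity: 27 ≡ 3 and 899 ≡ 3 (mod 4), so (27/899) = −(899/27).
Reduce top mod 27: now compute (8/27).
Pull out 2^3: since 27 ≡ 3 (mod 8), (2/27) = -1, so (2/27)^3 = -1.
Reached (1/27) = 1. Collecting the sign flips along the way, the symbol is +1.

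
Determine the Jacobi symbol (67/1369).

1

Reciprocity: 67 ≡ 3 and 1369 ≡ 1 (mod 4), so (67/1369) = +(1369/67).
Reduce top mod 67: now compute (29/67).
Reciprocity: 29 ≡ 1 and 67 ≡ 3 (mod 4), so (29/67) = +(67/29).
Reduce top mod 29: now compute (9/29).
Reciprocity: 9 ≡ 1 and 29 ≡ 1 (mod 4), so (9/29) = +(29/9).
Reduce top mod 9: now compute (2/9).
Pull out 2: since 9 ≡ 1 (mod 8), (2/9) = +1.
Reached (1/9) = 1. Collecting the sign flips along the way, the symbol is +1.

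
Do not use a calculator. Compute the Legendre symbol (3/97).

1

Reciprocity: 3 ≡ 3 and 97 ≡ 1 (mod 4), so (3/97) = +(97/3).
Reduce top mod 3: now compute (1/3).
Reached (1/3) = 1. Collecting the sign flips along the way, the symbol is +1.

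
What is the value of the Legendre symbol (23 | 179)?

-1

Euler's criterion: (23/179) ≡ 23^89 (mod 179).
23^2 ≡ 171 (mod 179)
23^4 ≡ 64 (mod 179)
23^8 ≡ 158 (mod 179)
23^16 ≡ 83 (mod 179)
23^32 ≡ 87 (mod 179)
23^64 ≡ 51 (mod 179)
23^89 = 23^(64+16+8+1) ≡ 178 (mod 179).
Result is 178 ≡ −1, so (23/179) = −1.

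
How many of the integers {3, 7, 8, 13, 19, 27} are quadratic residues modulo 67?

1

(3/67) = -1 → non-residue.
(7/67) = -1 → non-residue.
(8/67) = -1 → non-residue.
(13/67) = -1 → non-residue.
(19/67) = +1 → QR.
(27/67) = -1 → non-residue.
Total quadratic residues among the 6: 1.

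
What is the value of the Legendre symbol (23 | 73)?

1

Reciprocity: 23 ≡ 3 and 73 ≡ 1 (mod 4), so (23/73) = +(73/23).
Reduce top mod 23: now compute (4/23).
Pull out 2^2: since 23 ≡ 7 (mod 8), (2/23) = +1, so (2/23)^2 = +1.
Reached (1/23) = 1. Collecting the sign flips along the way, the symbol is +1.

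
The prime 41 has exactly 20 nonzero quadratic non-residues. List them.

3,6,7,11,12,13,14,15,17,19,22,24,26,27,28,29,30,34,35,38

Square k = 1,…,20 (k and 41−k give the same square):
1²=1, 2²=4, 3²=9, 4²=16, 5²=25, 6²=36, 7²≡8, 8²≡23, 9²≡40, 10²≡18, 11²≡39, 12²≡21, 13²≡5, 14²≡32, 15²≡20, 16²≡10, 17²≡2, 18²≡37, 19²≡33, 20²≡31 (mod 41).
The residues are {1, 2, 4, 5, 8, 9, 10, 16, 18, 20, 21, 23, 25, 31, 32, 33, 36, 37, 39, 40}; the non-residues are the remaining 20 nonzero classes.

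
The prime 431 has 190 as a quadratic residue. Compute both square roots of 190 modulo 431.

173, 258

Since 431 ≡ 3 (mod 4), a square root of 190 is 190^((431+1)/4) = 190^108 mod 431.
Repeated squaring: 190^2≡327, 190^4≡41, 190^8≡388, 190^16≡125, 190^32≡109, 190^64≡244 (mod 431).
190^108 = 190^(64+32+8+4) ≡ 173 (mod 431).
Check: 173² = 29929 ≡ 190 (mod 431). The two roots are 173 and 258.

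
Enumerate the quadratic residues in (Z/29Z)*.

1 4 5 6 7 9 13 16 20 22 23 24 25 28

Square k = 1,…,14 (k and 29−k give the same square):
1²=1, 2²=4, 3²=9, 4²=16, 5²=25, 6²≡7, 7²≡20, 8²≡6, 9²≡23, 10²≡13, 11²≡5, 12²≡28, 13²≡24, 14²≡22 (mod 29).
So the quadratic residues mod 29 are {1, 4, 5, 6, 7, 9, 13, 16, 20, 22, 23, 24, 25, 28}.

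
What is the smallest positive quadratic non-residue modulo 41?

3

(2/41) = +1, so 2 is a residue.
(3/41) = −1, so 3 is the smallest positive non-residue mod 41.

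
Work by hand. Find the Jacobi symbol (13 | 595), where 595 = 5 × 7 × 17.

Reciprocity: 13 ≡ 1 and 595 ≡ 3 (mod 4), so (13/595) = +(595/13).
Reduce top mod 13: now compute (10/13).
Pull out 2: since 13 ≡ 5 (mod 8), (2/13) = -1.
Reciprocity: 5 ≡ 1 and 13 ≡ 1 (mod 4), so (5/13) = +(13/5).
Reduce top mod 5: now compute (3/5).
Reciprocity: 3 ≡ 3 and 5 ≡ 1 (mod 4), so (3/5) = +(5/3).
Reduce top mod 3: now compute (2/3).
Pull out 2: since 3 ≡ 3 (mod 8), (2/3) = -1.
Reached (1/3) = 1. Collecting the sign flips along the way, the symbol is +1.

1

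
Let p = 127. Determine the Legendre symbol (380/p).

-1

Euler's criterion: (380/127) ≡ 126^63 (mod 127).
126^2 ≡ 1 (mod 127)
126^4 ≡ 1 (mod 127)
126^8 ≡ 1 (mod 127)
126^16 ≡ 1 (mod 127)
126^32 ≡ 1 (mod 127)
126^63 = 126^(32+16+8+4+2+1) ≡ 126 (mod 127).
Result is 126 ≡ −1, so (380/127) = −1.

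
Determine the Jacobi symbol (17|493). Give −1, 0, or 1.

Reciprocity: 17 ≡ 1 and 493 ≡ 1 (mod 4), so (17/493) = +(493/17).
Reduce top mod 17: now compute (0/17).
Top reduces to 0: gcd > 1, so the symbol is 0.

0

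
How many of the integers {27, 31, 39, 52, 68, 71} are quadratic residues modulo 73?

(27/73) = +1 → QR.
(31/73) = -1 → non-residue.
(39/73) = -1 → non-residue.
(52/73) = -1 → non-residue.
(68/73) = -1 → non-residue.
(71/73) = +1 → QR.
Total quadratic residues among the 6: 2.

2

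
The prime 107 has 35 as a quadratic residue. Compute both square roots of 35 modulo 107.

Since 107 ≡ 3 (mod 4), a square root of 35 is 35^((107+1)/4) = 35^27 mod 107.
Repeated squaring: 35^2≡48, 35^4≡57, 35^8≡39, 35^16≡23 (mod 107).
35^27 = 35^(16+8+2+1) ≡ 79 (mod 107).
Check: 79² = 6241 ≡ 35 (mod 107). The two roots are 28 and 79.

28, 79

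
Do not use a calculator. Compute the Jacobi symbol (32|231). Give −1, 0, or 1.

1

Pull out 2^5: since 231 ≡ 7 (mod 8), (2/231) = +1, so (2/231)^5 = +1.
Reached (1/231) = 1. Collecting the sign flips along the way, the symbol is +1.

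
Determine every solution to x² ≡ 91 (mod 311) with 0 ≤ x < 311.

32, 279

Since 311 ≡ 3 (mod 4), a square root of 91 is 91^((311+1)/4) = 91^78 mod 311.
Repeated squaring: 91^2≡195, 91^4≡83, 91^8≡47, 91^16≡32, 91^32≡91, 91^64≡195 (mod 311).
91^78 = 91^(64+8+4+2) ≡ 32 (mod 311).
Check: 32² = 1024 ≡ 91 (mod 311). The two roots are 32 and 279.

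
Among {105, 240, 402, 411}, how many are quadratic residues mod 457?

1

(105/457) = -1 → non-residue.
(240/457) = -1 → non-residue.
(402/457) = +1 → QR.
(411/457) = -1 → non-residue.
Total quadratic residues among the 4: 1.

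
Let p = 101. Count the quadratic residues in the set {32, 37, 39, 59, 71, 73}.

2

(32/101) = -1 → non-residue.
(37/101) = +1 → QR.
(39/101) = -1 → non-residue.
(59/101) = -1 → non-residue.
(71/101) = +1 → QR.
(73/101) = -1 → non-residue.
Total quadratic residues among the 6: 2.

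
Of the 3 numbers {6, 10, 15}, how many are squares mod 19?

1

(6/19) = +1 → QR.
(10/19) = -1 → non-residue.
(15/19) = -1 → non-residue.
Total quadratic residues among the 3: 1.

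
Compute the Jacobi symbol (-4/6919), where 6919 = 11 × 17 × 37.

First reduce: -4 ≡ 6915 (mod 6919).
Reciprocity: 6915 ≡ 3 and 6919 ≡ 3 (mod 4), so (6915/6919) = −(6919/6915).
Reduce top mod 6915: now compute (4/6915).
Pull out 2^2: since 6915 ≡ 3 (mod 8), (2/6915) = -1, so (2/6915)^2 = +1.
Reached (1/6915) = 1. Collecting the sign flips along the way, the symbol is -1.

-1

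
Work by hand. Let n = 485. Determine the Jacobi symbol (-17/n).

1

First reduce: -17 ≡ 468 (mod 485).
Pull out 2^2: since 485 ≡ 5 (mod 8), (2/485) = -1, so (2/485)^2 = +1.
Reciprocity: 117 ≡ 1 and 485 ≡ 1 (mod 4), so (117/485) = +(485/117).
Reduce top mod 117: now compute (17/117).
Reciprocity: 17 ≡ 1 and 117 ≡ 1 (mod 4), so (17/117) = +(117/17).
Reduce top mod 17: now compute (15/17).
Reciprocity: 15 ≡ 3 and 17 ≡ 1 (mod 4), so (15/17) = +(17/15).
Reduce top mod 15: now compute (2/15).
Pull out 2: since 15 ≡ 7 (mod 8), (2/15) = +1.
Reached (1/15) = 1. Collecting the sign flips along the way, the symbol is +1.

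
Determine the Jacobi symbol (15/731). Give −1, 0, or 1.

Reciprocity: 15 ≡ 3 and 731 ≡ 3 (mod 4), so (15/731) = −(731/15).
Reduce top mod 15: now compute (11/15).
Reciprocity: 11 ≡ 3 and 15 ≡ 3 (mod 4), so (11/15) = −(15/11).
Reduce top mod 11: now compute (4/11).
Pull out 2^2: since 11 ≡ 3 (mod 8), (2/11) = -1, so (2/11)^2 = +1.
Reached (1/11) = 1. Collecting the sign flips along the way, the symbol is +1.

1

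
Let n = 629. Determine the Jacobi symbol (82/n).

1

Pull out 2: since 629 ≡ 5 (mod 8), (2/629) = -1.
Reciprocity: 41 ≡ 1 and 629 ≡ 1 (mod 4), so (41/629) = +(629/41).
Reduce top mod 41: now compute (14/41).
Pull out 2: since 41 ≡ 1 (mod 8), (2/41) = +1.
Reciprocity: 7 ≡ 3 and 41 ≡ 1 (mod 4), so (7/41) = +(41/7).
Reduce top mod 7: now compute (6/7).
Pull out 2: since 7 ≡ 7 (mod 8), (2/7) = +1.
Reciprocity: 3 ≡ 3 and 7 ≡ 3 (mod 4), so (3/7) = −(7/3).
Reduce top mod 3: now compute (1/3).
Reached (1/3) = 1. Collecting the sign flips along the way, the symbol is +1.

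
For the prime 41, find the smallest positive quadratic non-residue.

3

(2/41) = +1, so 2 is a residue.
(3/41) = −1, so 3 is the smallest positive non-residue mod 41.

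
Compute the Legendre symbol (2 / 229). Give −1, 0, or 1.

-1

Euler's criterion: (2/229) ≡ 2^114 (mod 229).
2^2 ≡ 4 (mod 229)
2^4 ≡ 16 (mod 229)
2^8 ≡ 27 (mod 229)
2^16 ≡ 42 (mod 229)
2^32 ≡ 161 (mod 229)
2^64 ≡ 44 (mod 229)
2^114 = 2^(64+32+16+2) ≡ 228 (mod 229).
Result is 228 ≡ −1, so (2/229) = −1.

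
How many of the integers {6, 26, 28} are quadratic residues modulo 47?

2

(6/47) = +1 → QR.
(26/47) = -1 → non-residue.
(28/47) = +1 → QR.
Total quadratic residues among the 3: 2.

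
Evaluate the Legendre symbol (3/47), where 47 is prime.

Euler's criterion: (3/47) ≡ 3^23 (mod 47).
3^2 ≡ 9 (mod 47)
3^4 ≡ 34 (mod 47)
3^8 ≡ 28 (mod 47)
3^16 ≡ 32 (mod 47)
3^23 = 3^(16+4+2+1) ≡ 1 (mod 47).
Result is 1, so (3/47) = 1.

1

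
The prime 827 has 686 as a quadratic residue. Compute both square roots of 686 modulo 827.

203, 624

Since 827 ≡ 3 (mod 4), a square root of 686 is 686^((827+1)/4) = 686^207 mod 827.
Repeated squaring: 686^2≡33, 686^4≡262, 686^8≡3, 686^16≡9, 686^32≡81, 686^64≡772, 686^128≡544 (mod 827).
686^207 = 686^(128+64+8+4+2+1) ≡ 203 (mod 827).
Check: 203² = 41209 ≡ 686 (mod 827). The two roots are 203 and 624.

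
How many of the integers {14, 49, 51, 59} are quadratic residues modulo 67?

3

(14/67) = +1 → QR.
(49/67) = +1 → QR.
(51/67) = -1 → non-residue.
(59/67) = +1 → QR.
Total quadratic residues among the 4: 3.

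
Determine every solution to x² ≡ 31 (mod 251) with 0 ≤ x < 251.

Since 251 ≡ 3 (mod 4), a square root of 31 is 31^((251+1)/4) = 31^63 mod 251.
Repeated squaring: 31^2≡208, 31^4≡92, 31^8≡181, 31^16≡131, 31^32≡93 (mod 251).
31^63 = 31^(32+16+8+4+2+1) ≡ 28 (mod 251).
Check: 28² = 784 ≡ 31 (mod 251). The two roots are 28 and 223.

28, 223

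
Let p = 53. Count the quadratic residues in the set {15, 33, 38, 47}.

(15/53) = +1 → QR.
(33/53) = -1 → non-residue.
(38/53) = +1 → QR.
(47/53) = +1 → QR.
Total quadratic residues among the 4: 3.

3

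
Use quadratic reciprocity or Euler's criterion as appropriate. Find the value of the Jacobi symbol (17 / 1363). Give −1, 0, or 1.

Reciprocity: 17 ≡ 1 and 1363 ≡ 3 (mod 4), so (17/1363) = +(1363/17).
Reduce top mod 17: now compute (3/17).
Reciprocity: 3 ≡ 3 and 17 ≡ 1 (mod 4), so (3/17) = +(17/3).
Reduce top mod 3: now compute (2/3).
Pull out 2: since 3 ≡ 3 (mod 8), (2/3) = -1.
Reached (1/3) = 1. Collecting the sign flips along the way, the symbol is -1.

-1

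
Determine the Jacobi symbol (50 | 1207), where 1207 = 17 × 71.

1

Pull out 2: since 1207 ≡ 7 (mod 8), (2/1207) = +1.
Reciprocity: 25 ≡ 1 and 1207 ≡ 3 (mod 4), so (25/1207) = +(1207/25).
Reduce top mod 25: now compute (7/25).
Reciprocity: 7 ≡ 3 and 25 ≡ 1 (mod 4), so (7/25) = +(25/7).
Reduce top mod 7: now compute (4/7).
Pull out 2^2: since 7 ≡ 7 (mod 8), (2/7) = +1, so (2/7)^2 = +1.
Reached (1/7) = 1. Collecting the sign flips along the way, the symbol is +1.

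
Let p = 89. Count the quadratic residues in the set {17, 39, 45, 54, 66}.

(17/89) = +1 → QR.
(39/89) = +1 → QR.
(45/89) = +1 → QR.
(54/89) = -1 → non-residue.
(66/89) = -1 → non-residue.
Total quadratic residues among the 5: 3.

3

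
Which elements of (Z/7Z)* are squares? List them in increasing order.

Square k = 1,…,3 (k and 7−k give the same square):
1²=1, 2²=4, 3²≡2 (mod 7).
So the quadratic residues mod 7 are {1, 2, 4}.

1 2 4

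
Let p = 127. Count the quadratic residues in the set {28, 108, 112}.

0

(28/127) = -1 → non-residue.
(108/127) = -1 → non-residue.
(112/127) = -1 → non-residue.
Total quadratic residues among the 3: 0.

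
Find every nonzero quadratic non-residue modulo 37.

Square k = 1,…,18 (k and 37−k give the same square):
1²=1, 2²=4, 3²=9, 4²=16, 5²=25, 6²=36, 7²≡12, 8²≡27, 9²≡7, 10²≡26, 11²≡10, 12²≡33, 13²≡21, 14²≡11, 15²≡3, 16²≡34, 17²≡30, 18²≡28 (mod 37).
The residues are {1, 3, 4, 7, 9, 10, 11, 12, 16, 21, 25, 26, 27, 28, 30, 33, 34, 36}; the non-residues are the remaining 18 nonzero classes.

2 5 6 8 13 14 15 17 18 19 20 22 23 24 29 31 32 35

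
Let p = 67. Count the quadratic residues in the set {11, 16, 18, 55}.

(11/67) = -1 → non-residue.
(16/67) = +1 → QR.
(18/67) = -1 → non-residue.
(55/67) = +1 → QR.
Total quadratic residues among the 4: 2.

2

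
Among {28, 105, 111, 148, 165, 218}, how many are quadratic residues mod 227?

(28/227) = +1 → QR.
(105/227) = -1 → non-residue.
(111/227) = -1 → non-residue.
(148/227) = -1 → non-residue.
(165/227) = -1 → non-residue.
(218/227) = -1 → non-residue.
Total quadratic residues among the 6: 1.

1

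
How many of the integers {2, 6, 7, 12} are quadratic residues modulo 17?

(2/17) = +1 → QR.
(6/17) = -1 → non-residue.
(7/17) = -1 → non-residue.
(12/17) = -1 → non-residue.
Total quadratic residues among the 4: 1.

1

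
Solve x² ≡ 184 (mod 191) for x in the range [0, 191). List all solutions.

Since 191 ≡ 3 (mod 4), a square root of 184 is 184^((191+1)/4) = 184^48 mod 191.
Repeated squaring: 184^2≡49, 184^4≡109, 184^8≡39, 184^16≡184, 184^32≡49 (mod 191).
184^48 = 184^(32+16) ≡ 39 (mod 191).
Check: 39² = 1521 ≡ 184 (mod 191). The two roots are 39 and 152.

39, 152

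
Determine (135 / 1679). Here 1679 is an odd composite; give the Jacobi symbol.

1

Reciprocity: 135 ≡ 3 and 1679 ≡ 3 (mod 4), so (135/1679) = −(1679/135).
Reduce top mod 135: now compute (59/135).
Reciprocity: 59 ≡ 3 and 135 ≡ 3 (mod 4), so (59/135) = −(135/59).
Reduce top mod 59: now compute (17/59).
Reciprocity: 17 ≡ 1 and 59 ≡ 3 (mod 4), so (17/59) = +(59/17).
Reduce top mod 17: now compute (8/17).
Pull out 2^3: since 17 ≡ 1 (mod 8), (2/17) = +1, so (2/17)^3 = +1.
Reached (1/17) = 1. Collecting the sign flips along the way, the symbol is +1.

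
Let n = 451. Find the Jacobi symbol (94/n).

Pull out 2: since 451 ≡ 3 (mod 8), (2/451) = -1.
Reciprocity: 47 ≡ 3 and 451 ≡ 3 (mod 4), so (47/451) = −(451/47).
Reduce top mod 47: now compute (28/47).
Pull out 2^2: since 47 ≡ 7 (mod 8), (2/47) = +1, so (2/47)^2 = +1.
Reciprocity: 7 ≡ 3 and 47 ≡ 3 (mod 4), so (7/47) = −(47/7).
Reduce top mod 7: now compute (5/7).
Reciprocity: 5 ≡ 1 and 7 ≡ 3 (mod 4), so (5/7) = +(7/5).
Reduce top mod 5: now compute (2/5).
Pull out 2: since 5 ≡ 5 (mod 8), (2/5) = -1.
Reached (1/5) = 1. Collecting the sign flips along the way, the symbol is +1.

1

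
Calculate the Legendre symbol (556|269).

-1

First reduce: 556 ≡ 18 (mod 269).
Pull out 2: since 269 ≡ 5 (mod 8), (2/269) = -1.
Reciprocity: 9 ≡ 1 and 269 ≡ 1 (mod 4), so (9/269) = +(269/9).
Reduce top mod 9: now compute (8/9).
Pull out 2^3: since 9 ≡ 1 (mod 8), (2/9) = +1, so (2/9)^3 = +1.
Reached (1/9) = 1. Collecting the sign flips along the way, the symbol is -1.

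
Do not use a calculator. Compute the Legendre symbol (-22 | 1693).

First reduce: -22 ≡ 1671 (mod 1693).
Reciprocity: 1671 ≡ 3 and 1693 ≡ 1 (mod 4), so (1671/1693) = +(1693/1671).
Reduce top mod 1671: now compute (22/1671).
Pull out 2: since 1671 ≡ 7 (mod 8), (2/1671) = +1.
Reciprocity: 11 ≡ 3 and 1671 ≡ 3 (mod 4), so (11/1671) = −(1671/11).
Reduce top mod 11: now compute (10/11).
Pull out 2: since 11 ≡ 3 (mod 8), (2/11) = -1.
Reciprocity: 5 ≡ 1 and 11 ≡ 3 (mod 4), so (5/11) = +(11/5).
Reduce top mod 5: now compute (1/5).
Reached (1/5) = 1. Collecting the sign flips along the way, the symbol is +1.

1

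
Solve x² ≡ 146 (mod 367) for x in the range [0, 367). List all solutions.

136, 231

Since 367 ≡ 3 (mod 4), a square root of 146 is 146^((367+1)/4) = 146^92 mod 367.
Repeated squaring: 146^2≡30, 146^4≡166, 146^8≡31, 146^16≡227, 146^32≡149, 146^64≡181 (mod 367).
146^92 = 146^(64+16+8+4) ≡ 231 (mod 367).
Check: 231² = 53361 ≡ 146 (mod 367). The two roots are 136 and 231.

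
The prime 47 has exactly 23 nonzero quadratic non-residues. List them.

5,10,11,13,15,19,20,22,23,26,29,30,31,33,35,38,39,40,41,43,44,45,46

Square k = 1,…,23 (k and 47−k give the same square):
1²=1, 2²=4, 3²=9, 4²=16, 5²=25, 6²=36, 7²≡2, 8²≡17, 9²≡34, 10²≡6, 11²≡27, 12²≡3, 13²≡28, 14²≡8, 15²≡37, 16²≡21, 17²≡7, 18²≡42, 19²≡32, 20²≡24, 21²≡18, 22²≡14, 23²≡12 (mod 47).
The residues are {1, 2, 3, 4, 6, 7, 8, 9, 12, 14, 16, 17, 18, 21, 24, 25, 27, 28, 32, 34, 36, 37, 42}; the non-residues are the remaining 23 nonzero classes.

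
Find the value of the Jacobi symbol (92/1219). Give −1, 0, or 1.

0

Pull out 2^2: since 1219 ≡ 3 (mod 8), (2/1219) = -1, so (2/1219)^2 = +1.
Reciprocity: 23 ≡ 3 and 1219 ≡ 3 (mod 4), so (23/1219) = −(1219/23).
Reduce top mod 23: now compute (0/23).
Top reduces to 0: gcd > 1, so the symbol is 0.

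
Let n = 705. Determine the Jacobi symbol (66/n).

Pull out 2: since 705 ≡ 1 (mod 8), (2/705) = +1.
Reciprocity: 33 ≡ 1 and 705 ≡ 1 (mod 4), so (33/705) = +(705/33).
Reduce top mod 33: now compute (12/33).
Pull out 2^2: since 33 ≡ 1 (mod 8), (2/33) = +1, so (2/33)^2 = +1.
Reciprocity: 3 ≡ 3 and 33 ≡ 1 (mod 4), so (3/33) = +(33/3).
Reduce top mod 3: now compute (0/3).
Top reduces to 0: gcd > 1, so the symbol is 0.

0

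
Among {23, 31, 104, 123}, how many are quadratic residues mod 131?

(23/131) = -1 → non-residue.
(31/131) = -1 → non-residue.
(104/131) = -1 → non-residue.
(123/131) = +1 → QR.
Total quadratic residues among the 4: 1.

1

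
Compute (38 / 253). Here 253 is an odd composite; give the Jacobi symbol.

-1

Pull out 2: since 253 ≡ 5 (mod 8), (2/253) = -1.
Reciprocity: 19 ≡ 3 and 253 ≡ 1 (mod 4), so (19/253) = +(253/19).
Reduce top mod 19: now compute (6/19).
Pull out 2: since 19 ≡ 3 (mod 8), (2/19) = -1.
Reciprocity: 3 ≡ 3 and 19 ≡ 3 (mod 4), so (3/19) = −(19/3).
Reduce top mod 3: now compute (1/3).
Reached (1/3) = 1. Collecting the sign flips along the way, the symbol is -1.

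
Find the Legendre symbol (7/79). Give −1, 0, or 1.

-1

Reciprocity: 7 ≡ 3 and 79 ≡ 3 (mod 4), so (7/79) = −(79/7).
Reduce top mod 7: now compute (2/7).
Pull out 2: since 7 ≡ 7 (mod 8), (2/7) = +1.
Reached (1/7) = 1. Collecting the sign flips along the way, the symbol is -1.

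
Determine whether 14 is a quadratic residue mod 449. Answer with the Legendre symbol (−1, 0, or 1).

Pull out 2: since 449 ≡ 1 (mod 8), (2/449) = +1.
Reciprocity: 7 ≡ 3 and 449 ≡ 1 (mod 4), so (7/449) = +(449/7).
Reduce top mod 7: now compute (1/7).
Reached (1/7) = 1. Collecting the sign flips along the way, the symbol is +1.

1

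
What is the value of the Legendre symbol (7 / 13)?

-1

Euler's criterion: (7/13) ≡ 7^6 (mod 13).
7^2 ≡ 10 (mod 13)
7^4 ≡ 9 (mod 13)
7^6 = 7^(4+2) ≡ 12 (mod 13).
Result is 12 ≡ −1, so (7/13) = −1.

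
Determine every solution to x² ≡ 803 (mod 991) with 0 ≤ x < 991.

163, 828

Since 991 ≡ 3 (mod 4), a square root of 803 is 803^((991+1)/4) = 803^248 mod 991.
Repeated squaring: 803^2≡659, 803^4≡223, 803^8≡179, 803^16≡329, 803^32≡222, 803^64≡725, 803^128≡395 (mod 991).
803^248 = 803^(128+64+32+16+8) ≡ 163 (mod 991).
Check: 163² = 26569 ≡ 803 (mod 991). The two roots are 163 and 828.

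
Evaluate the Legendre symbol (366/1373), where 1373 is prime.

Pull out 2: since 1373 ≡ 5 (mod 8), (2/1373) = -1.
Reciprocity: 183 ≡ 3 and 1373 ≡ 1 (mod 4), so (183/1373) = +(1373/183).
Reduce top mod 183: now compute (92/183).
Pull out 2^2: since 183 ≡ 7 (mod 8), (2/183) = +1, so (2/183)^2 = +1.
Reciprocity: 23 ≡ 3 and 183 ≡ 3 (mod 4), so (23/183) = −(183/23).
Reduce top mod 23: now compute (22/23).
Pull out 2: since 23 ≡ 7 (mod 8), (2/23) = +1.
Reciprocity: 11 ≡ 3 and 23 ≡ 3 (mod 4), so (11/23) = −(23/11).
Reduce top mod 11: now compute (1/11).
Reached (1/11) = 1. Collecting the sign flips along the way, the symbol is -1.

-1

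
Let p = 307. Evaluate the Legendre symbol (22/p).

Euler's criterion: (22/307) ≡ 22^153 (mod 307).
22^2 ≡ 177 (mod 307)
22^4 ≡ 15 (mod 307)
22^8 ≡ 225 (mod 307)
22^16 ≡ 277 (mod 307)
22^32 ≡ 286 (mod 307)
22^64 ≡ 134 (mod 307)
22^128 ≡ 150 (mod 307)
22^153 = 22^(128+16+8+1) ≡ 306 (mod 307).
Result is 306 ≡ −1, so (22/307) = −1.

-1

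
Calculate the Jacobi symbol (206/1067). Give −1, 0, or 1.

-1

Pull out 2: since 1067 ≡ 3 (mod 8), (2/1067) = -1.
Reciprocity: 103 ≡ 3 and 1067 ≡ 3 (mod 4), so (103/1067) = −(1067/103).
Reduce top mod 103: now compute (37/103).
Reciprocity: 37 ≡ 1 and 103 ≡ 3 (mod 4), so (37/103) = +(103/37).
Reduce top mod 37: now compute (29/37).
Reciprocity: 29 ≡ 1 and 37 ≡ 1 (mod 4), so (29/37) = +(37/29).
Reduce top mod 29: now compute (8/29).
Pull out 2^3: since 29 ≡ 5 (mod 8), (2/29) = -1, so (2/29)^3 = -1.
Reached (1/29) = 1. Collecting the sign flips along the way, the symbol is -1.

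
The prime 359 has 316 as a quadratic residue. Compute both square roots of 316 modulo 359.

68, 291

Since 359 ≡ 3 (mod 4), a square root of 316 is 316^((359+1)/4) = 316^90 mod 359.
Repeated squaring: 316^2≡54, 316^4≡44, 316^8≡141, 316^16≡136, 316^32≡187, 316^64≡146 (mod 359).
316^90 = 316^(64+16+8+2) ≡ 68 (mod 359).
Check: 68² = 4624 ≡ 316 (mod 359). The two roots are 68 and 291.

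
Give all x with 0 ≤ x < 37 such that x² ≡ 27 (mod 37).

37 ≡ 1 (mod 4), so we find a root by search.
Trying successive values, 8² = 64 ≡ 27 (mod 37). The other root is 37 − 8 = 29.

8, 29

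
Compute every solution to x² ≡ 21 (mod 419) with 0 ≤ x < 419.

46, 373

Since 419 ≡ 3 (mod 4), a square root of 21 is 21^((419+1)/4) = 21^105 mod 419.
Repeated squaring: 21^2≡22, 21^4≡65, 21^8≡35, 21^16≡387, 21^32≡186, 21^64≡238 (mod 419).
21^105 = 21^(64+32+8+1) ≡ 373 (mod 419).
Check: 373² = 139129 ≡ 21 (mod 419). The two roots are 46 and 373.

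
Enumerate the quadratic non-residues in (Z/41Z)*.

3, 6, 7, 11, 12, 13, 14, 15, 17, 19, 22, 24, 26, 27, 28, 29, 30, 34, 35, 38

Square k = 1,…,20 (k and 41−k give the same square):
1²=1, 2²=4, 3²=9, 4²=16, 5²=25, 6²=36, 7²≡8, 8²≡23, 9²≡40, 10²≡18, 11²≡39, 12²≡21, 13²≡5, 14²≡32, 15²≡20, 16²≡10, 17²≡2, 18²≡37, 19²≡33, 20²≡31 (mod 41).
The residues are {1, 2, 4, 5, 8, 9, 10, 16, 18, 20, 21, 23, 25, 31, 32, 33, 36, 37, 39, 40}; the non-residues are the remaining 20 nonzero classes.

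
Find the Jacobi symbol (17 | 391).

Reciprocity: 17 ≡ 1 and 391 ≡ 3 (mod 4), so (17/391) = +(391/17).
Reduce top mod 17: now compute (0/17).
Top reduces to 0: gcd > 1, so the symbol is 0.

0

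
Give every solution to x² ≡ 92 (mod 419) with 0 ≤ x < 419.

Since 419 ≡ 3 (mod 4), a square root of 92 is 92^((419+1)/4) = 92^105 mod 419.
Repeated squaring: 92^2≡84, 92^4≡352, 92^8≡299, 92^16≡154, 92^32≡252, 92^64≡235 (mod 419).
92^105 = 92^(64+32+8+1) ≡ 364 (mod 419).
Check: 364² = 132496 ≡ 92 (mod 419). The two roots are 55 and 364.

55, 364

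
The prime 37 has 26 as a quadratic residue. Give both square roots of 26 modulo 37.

37 ≡ 1 (mod 4), so we find a root by search.
Trying successive values, 10² = 100 ≡ 26 (mod 37). The other root is 37 − 10 = 27.

10, 27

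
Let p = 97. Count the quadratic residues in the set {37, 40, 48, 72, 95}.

3

(37/97) = -1 → non-residue.
(40/97) = -1 → non-residue.
(48/97) = +1 → QR.
(72/97) = +1 → QR.
(95/97) = +1 → QR.
Total quadratic residues among the 5: 3.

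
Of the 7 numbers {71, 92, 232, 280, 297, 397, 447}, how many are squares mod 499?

4

(71/499) = -1 → non-residue.
(92/499) = -1 → non-residue.
(232/499) = -1 → non-residue.
(280/499) = +1 → QR.
(297/499) = +1 → QR.
(397/499) = +1 → QR.
(447/499) = +1 → QR.
Total quadratic residues among the 7: 4.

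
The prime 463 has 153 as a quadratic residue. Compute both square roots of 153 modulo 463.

Since 463 ≡ 3 (mod 4), a square root of 153 is 153^((463+1)/4) = 153^116 mod 463.
Repeated squaring: 153^2≡259, 153^4≡409, 153^8≡138, 153^16≡61, 153^32≡17, 153^64≡289 (mod 463).
153^116 = 153^(64+32+16+4) ≡ 280 (mod 463).
Check: 280² = 78400 ≡ 153 (mod 463). The two roots are 183 and 280.

183, 280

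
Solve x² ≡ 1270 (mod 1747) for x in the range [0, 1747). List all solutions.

639, 1108

Since 1747 ≡ 3 (mod 4), a square root of 1270 is 1270^((1747+1)/4) = 1270^437 mod 1747.
Repeated squaring: 1270^2≡419, 1270^4≡861, 1270^8≡593, 1270^16≡502, 1270^32≡436, 1270^64≡1420, 1270^128≡362, 1270^256≡19 (mod 1747).
1270^437 = 1270^(256+128+32+16+4+1) ≡ 1108 (mod 1747).
Check: 1108² = 1227664 ≡ 1270 (mod 1747). The two roots are 639 and 1108.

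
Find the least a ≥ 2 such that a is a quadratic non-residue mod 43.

2

(2/43) = −1, so 2 is the smallest positive non-residue mod 43.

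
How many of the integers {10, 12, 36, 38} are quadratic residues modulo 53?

(10/53) = +1 → QR.
(12/53) = -1 → non-residue.
(36/53) = +1 → QR.
(38/53) = +1 → QR.
Total quadratic residues among the 4: 3.

3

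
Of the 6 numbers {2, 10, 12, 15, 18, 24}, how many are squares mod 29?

1

(2/29) = -1 → non-residue.
(10/29) = -1 → non-residue.
(12/29) = -1 → non-residue.
(15/29) = -1 → non-residue.
(18/29) = -1 → non-residue.
(24/29) = +1 → QR.
Total quadratic residues among the 6: 1.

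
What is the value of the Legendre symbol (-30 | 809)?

Euler's criterion: (-30/809) ≡ 779^404 (mod 809).
779^2 ≡ 91 (mod 809)
779^4 ≡ 191 (mod 809)
779^8 ≡ 76 (mod 809)
779^16 ≡ 113 (mod 809)
779^32 ≡ 634 (mod 809)
779^64 ≡ 692 (mod 809)
779^128 ≡ 745 (mod 809)
779^256 ≡ 51 (mod 809)
779^404 = 779^(256+128+16+4) ≡ 808 (mod 809).
Result is 808 ≡ −1, so (-30/809) = −1.

-1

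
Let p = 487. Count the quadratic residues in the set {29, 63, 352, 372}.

(29/487) = +1 → QR.
(63/487) = -1 → non-residue.
(352/487) = -1 → non-residue.
(372/487) = -1 → non-residue.
Total quadratic residues among the 4: 1.

1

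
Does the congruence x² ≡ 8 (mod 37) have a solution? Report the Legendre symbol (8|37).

-1

Euler's criterion: (8/37) ≡ 8^18 (mod 37).
8^2 ≡ 27 (mod 37)
8^4 ≡ 26 (mod 37)
8^8 ≡ 10 (mod 37)
8^16 ≡ 26 (mod 37)
8^18 = 8^(16+2) ≡ 36 (mod 37).
Result is 36 ≡ −1, so (8/37) = −1.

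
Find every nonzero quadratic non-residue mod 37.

Square k = 1,…,18 (k and 37−k give the same square):
1²=1, 2²=4, 3²=9, 4²=16, 5²=25, 6²=36, 7²≡12, 8²≡27, 9²≡7, 10²≡26, 11²≡10, 12²≡33, 13²≡21, 14²≡11, 15²≡3, 16²≡34, 17²≡30, 18²≡28 (mod 37).
The residues are {1, 3, 4, 7, 9, 10, 11, 12, 16, 21, 25, 26, 27, 28, 30, 33, 34, 36}; the non-residues are the remaining 18 nonzero classes.

2,5,6,8,13,14,15,17,18,19,20,22,23,24,29,31,32,35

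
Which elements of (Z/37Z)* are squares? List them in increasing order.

Square k = 1,…,18 (k and 37−k give the same square):
1²=1, 2²=4, 3²=9, 4²=16, 5²=25, 6²=36, 7²≡12, 8²≡27, 9²≡7, 10²≡26, 11²≡10, 12²≡33, 13²≡21, 14²≡11, 15²≡3, 16²≡34, 17²≡30, 18²≡28 (mod 37).
So the quadratic residues mod 37 are {1, 3, 4, 7, 9, 10, 11, 12, 16, 21, 25, 26, 27, 28, 30, 33, 34, 36}.

1, 3, 4, 7, 9, 10, 11, 12, 16, 21, 25, 26, 27, 28, 30, 33, 34, 36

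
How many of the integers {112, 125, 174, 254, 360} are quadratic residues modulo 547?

2

(112/547) = -1 → non-residue.
(125/547) = -1 → non-residue.
(174/547) = +1 → QR.
(254/547) = -1 → non-residue.
(360/547) = +1 → QR.
Total quadratic residues among the 5: 2.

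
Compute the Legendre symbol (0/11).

Top reduces to 0: gcd > 1, so the symbol is 0.

0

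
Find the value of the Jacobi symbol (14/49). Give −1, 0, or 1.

0

Pull out 2: since 49 ≡ 1 (mod 8), (2/49) = +1.
Reciprocity: 7 ≡ 3 and 49 ≡ 1 (mod 4), so (7/49) = +(49/7).
Reduce top mod 7: now compute (0/7).
Top reduces to 0: gcd > 1, so the symbol is 0.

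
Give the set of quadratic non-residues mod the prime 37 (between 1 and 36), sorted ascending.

Square k = 1,…,18 (k and 37−k give the same square):
1²=1, 2²=4, 3²=9, 4²=16, 5²=25, 6²=36, 7²≡12, 8²≡27, 9²≡7, 10²≡26, 11²≡10, 12²≡33, 13²≡21, 14²≡11, 15²≡3, 16²≡34, 17²≡30, 18²≡28 (mod 37).
The residues are {1, 3, 4, 7, 9, 10, 11, 12, 16, 21, 25, 26, 27, 28, 30, 33, 34, 36}; the non-residues are the remaining 18 nonzero classes.

2 5 6 8 13 14 15 17 18 19 20 22 23 24 29 31 32 35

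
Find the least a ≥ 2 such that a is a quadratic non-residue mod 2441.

3

(2/2441) = +1, so 2 is a residue.
(3/2441) = −1, so 3 is the smallest positive non-residue mod 2441.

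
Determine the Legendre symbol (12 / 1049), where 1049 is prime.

Euler's criterion: (12/1049) ≡ 12^524 (mod 1049).
12^2 ≡ 144 (mod 1049)
12^4 ≡ 805 (mod 1049)
12^8 ≡ 792 (mod 1049)
12^16 ≡ 1011 (mod 1049)
12^32 ≡ 395 (mod 1049)
12^64 ≡ 773 (mod 1049)
12^128 ≡ 648 (mod 1049)
12^256 ≡ 304 (mod 1049)
12^512 ≡ 104 (mod 1049)
12^524 = 12^(512+8+4) ≡ 1048 (mod 1049).
Result is 1048 ≡ −1, so (12/1049) = −1.

-1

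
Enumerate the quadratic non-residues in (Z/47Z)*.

5,10,11,13,15,19,20,22,23,26,29,30,31,33,35,38,39,40,41,43,44,45,46

Square k = 1,…,23 (k and 47−k give the same square):
1²=1, 2²=4, 3²=9, 4²=16, 5²=25, 6²=36, 7²≡2, 8²≡17, 9²≡34, 10²≡6, 11²≡27, 12²≡3, 13²≡28, 14²≡8, 15²≡37, 16²≡21, 17²≡7, 18²≡42, 19²≡32, 20²≡24, 21²≡18, 22²≡14, 23²≡12 (mod 47).
The residues are {1, 2, 3, 4, 6, 7, 8, 9, 12, 14, 16, 17, 18, 21, 24, 25, 27, 28, 32, 34, 36, 37, 42}; the non-residues are the remaining 23 nonzero classes.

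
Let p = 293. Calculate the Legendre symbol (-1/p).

Euler's criterion: (-1/293) ≡ 292^146 (mod 293).
292^2 ≡ 1 (mod 293)
292^4 ≡ 1 (mod 293)
292^8 ≡ 1 (mod 293)
292^16 ≡ 1 (mod 293)
292^32 ≡ 1 (mod 293)
292^64 ≡ 1 (mod 293)
292^128 ≡ 1 (mod 293)
292^146 = 292^(128+16+2) ≡ 1 (mod 293).
Result is 1, so (-1/293) = 1.

1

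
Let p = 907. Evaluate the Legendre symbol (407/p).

1

Reciprocity: 407 ≡ 3 and 907 ≡ 3 (mod 4), so (407/907) = −(907/407).
Reduce top mod 407: now compute (93/407).
Reciprocity: 93 ≡ 1 and 407 ≡ 3 (mod 4), so (93/407) = +(407/93).
Reduce top mod 93: now compute (35/93).
Reciprocity: 35 ≡ 3 and 93 ≡ 1 (mod 4), so (35/93) = +(93/35).
Reduce top mod 35: now compute (23/35).
Reciprocity: 23 ≡ 3 and 35 ≡ 3 (mod 4), so (23/35) = −(35/23).
Reduce top mod 23: now compute (12/23).
Pull out 2^2: since 23 ≡ 7 (mod 8), (2/23) = +1, so (2/23)^2 = +1.
Reciprocity: 3 ≡ 3 and 23 ≡ 3 (mod 4), so (3/23) = −(23/3).
Reduce top mod 3: now compute (2/3).
Pull out 2: since 3 ≡ 3 (mod 8), (2/3) = -1.
Reached (1/3) = 1. Collecting the sign flips along the way, the symbol is +1.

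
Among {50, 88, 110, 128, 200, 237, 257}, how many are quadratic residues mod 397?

(50/397) = -1 → non-residue.
(88/397) = -1 → non-residue.
(110/397) = +1 → QR.
(128/397) = -1 → non-residue.
(200/397) = -1 → non-residue.
(237/397) = +1 → QR.
(257/397) = +1 → QR.
Total quadratic residues among the 7: 3.

3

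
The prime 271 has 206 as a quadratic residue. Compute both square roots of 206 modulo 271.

Since 271 ≡ 3 (mod 4), a square root of 206 is 206^((271+1)/4) = 206^68 mod 271.
Repeated squaring: 206^2≡160, 206^4≡126, 206^8≡158, 206^16≡32, 206^32≡211, 206^64≡77 (mod 271).
206^68 = 206^(64+4) ≡ 217 (mod 271).
Check: 217² = 47089 ≡ 206 (mod 271). The two roots are 54 and 217.

54, 217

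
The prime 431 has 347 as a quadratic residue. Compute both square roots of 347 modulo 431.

Since 431 ≡ 3 (mod 4), a square root of 347 is 347^((431+1)/4) = 347^108 mod 431.
Repeated squaring: 347^2≡160, 347^4≡171, 347^8≡364, 347^16≡179, 347^32≡147, 347^64≡59 (mod 431).
347^108 = 347^(64+32+8+4) ≡ 58 (mod 431).
Check: 58² = 3364 ≡ 347 (mod 431). The two roots are 58 and 373.

58, 373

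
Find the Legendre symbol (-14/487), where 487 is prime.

Euler's criterion: (-14/487) ≡ 473^243 (mod 487).
473^2 ≡ 196 (mod 487)
473^4 ≡ 430 (mod 487)
473^8 ≡ 327 (mod 487)
473^16 ≡ 276 (mod 487)
473^32 ≡ 204 (mod 487)
473^64 ≡ 221 (mod 487)
473^128 ≡ 141 (mod 487)
473^243 = 473^(128+64+32+16+2+1) ≡ 1 (mod 487).
Result is 1, so (-14/487) = 1.

1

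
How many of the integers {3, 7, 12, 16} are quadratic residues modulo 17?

(3/17) = -1 → non-residue.
(7/17) = -1 → non-residue.
(12/17) = -1 → non-residue.
(16/17) = +1 → QR.
Total quadratic residues among the 4: 1.

1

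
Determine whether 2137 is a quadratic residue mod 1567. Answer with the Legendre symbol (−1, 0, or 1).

-1

First reduce: 2137 ≡ 570 (mod 1567).
Pull out 2: since 1567 ≡ 7 (mod 8), (2/1567) = +1.
Reciprocity: 285 ≡ 1 and 1567 ≡ 3 (mod 4), so (285/1567) = +(1567/285).
Reduce top mod 285: now compute (142/285).
Pull out 2: since 285 ≡ 5 (mod 8), (2/285) = -1.
Reciprocity: 71 ≡ 3 and 285 ≡ 1 (mod 4), so (71/285) = +(285/71).
Reduce top mod 71: now compute (1/71).
Reached (1/71) = 1. Collecting the sign flips along the way, the symbol is -1.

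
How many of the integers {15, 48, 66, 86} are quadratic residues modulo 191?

(15/191) = +1 → QR.
(48/191) = +1 → QR.
(66/191) = -1 → non-residue.
(86/191) = +1 → QR.
Total quadratic residues among the 4: 3.

3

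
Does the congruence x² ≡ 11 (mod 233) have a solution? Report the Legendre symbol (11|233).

Euler's criterion: (11/233) ≡ 11^116 (mod 233).
11^2 ≡ 121 (mod 233)
11^4 ≡ 195 (mod 233)
11^8 ≡ 46 (mod 233)
11^16 ≡ 19 (mod 233)
11^32 ≡ 128 (mod 233)
11^64 ≡ 74 (mod 233)
11^116 = 11^(64+32+16+4) ≡ 232 (mod 233).
Result is 232 ≡ −1, so (11/233) = −1.

-1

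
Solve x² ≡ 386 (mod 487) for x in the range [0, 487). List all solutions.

Since 487 ≡ 3 (mod 4), a square root of 386 is 386^((487+1)/4) = 386^122 mod 487.
Repeated squaring: 386^2≡461, 386^4≡189, 386^8≡170, 386^16≡167, 386^32≡130, 386^64≡342 (mod 487).
386^122 = 386^(64+32+16+8+2) ≡ 308 (mod 487).
Check: 308² = 94864 ≡ 386 (mod 487). The two roots are 179 and 308.

179, 308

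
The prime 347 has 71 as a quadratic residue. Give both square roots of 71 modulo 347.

50, 297

Since 347 ≡ 3 (mod 4), a square root of 71 is 71^((347+1)/4) = 71^87 mod 347.
Repeated squaring: 71^2≡183, 71^4≡177, 71^8≡99, 71^16≡85, 71^32≡285, 71^64≡27 (mod 347).
71^87 = 71^(64+16+4+2+1) ≡ 297 (mod 347).
Check: 297² = 88209 ≡ 71 (mod 347). The two roots are 50 and 297.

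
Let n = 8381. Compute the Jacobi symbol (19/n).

-1

Reciprocity: 19 ≡ 3 and 8381 ≡ 1 (mod 4), so (19/8381) = +(8381/19).
Reduce top mod 19: now compute (2/19).
Pull out 2: since 19 ≡ 3 (mod 8), (2/19) = -1.
Reached (1/19) = 1. Collecting the sign flips along the way, the symbol is -1.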